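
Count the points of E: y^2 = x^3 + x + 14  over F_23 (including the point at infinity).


For each x in F_23, count y with y^2 = x^3 + 1 x + 14 mod 23:
  x = 1: RHS = 16, y in [4, 19]  -> 2 point(s)
  x = 2: RHS = 1, y in [1, 22]  -> 2 point(s)
  x = 4: RHS = 13, y in [6, 17]  -> 2 point(s)
  x = 5: RHS = 6, y in [11, 12]  -> 2 point(s)
  x = 6: RHS = 6, y in [11, 12]  -> 2 point(s)
  x = 9: RHS = 16, y in [4, 19]  -> 2 point(s)
  x = 10: RHS = 12, y in [9, 14]  -> 2 point(s)
  x = 12: RHS = 6, y in [11, 12]  -> 2 point(s)
  x = 13: RHS = 16, y in [4, 19]  -> 2 point(s)
  x = 14: RHS = 12, y in [9, 14]  -> 2 point(s)
  x = 15: RHS = 0, y in [0]  -> 1 point(s)
  x = 16: RHS = 9, y in [3, 20]  -> 2 point(s)
  x = 21: RHS = 4, y in [2, 21]  -> 2 point(s)
  x = 22: RHS = 12, y in [9, 14]  -> 2 point(s)
Affine points: 27. Add the point at infinity: total = 28.

#E(F_23) = 28


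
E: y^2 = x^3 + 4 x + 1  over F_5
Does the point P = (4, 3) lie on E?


Check whether y^2 = x^3 + 4 x + 1 (mod 5) for (x, y) = (4, 3).
LHS: y^2 = 3^2 mod 5 = 4
RHS: x^3 + 4 x + 1 = 4^3 + 4*4 + 1 mod 5 = 1
LHS != RHS

No, not on the curve


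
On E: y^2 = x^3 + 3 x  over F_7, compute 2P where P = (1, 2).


Doubling: s = (3 x1^2 + a) / (2 y1)
s = (3*1^2 + 3) / (2*2) mod 7 = 5
x3 = s^2 - 2 x1 mod 7 = 5^2 - 2*1 = 2
y3 = s (x1 - x3) - y1 mod 7 = 5 * (1 - 2) - 2 = 0

2P = (2, 0)


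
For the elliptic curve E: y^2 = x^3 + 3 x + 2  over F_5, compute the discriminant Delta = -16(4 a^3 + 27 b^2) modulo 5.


4 a^3 + 27 b^2 = 4*3^3 + 27*2^2 = 108 + 108 = 216
Delta = -16 * (216) = -3456
Delta mod 5 = 4

Delta = 4 (mod 5)


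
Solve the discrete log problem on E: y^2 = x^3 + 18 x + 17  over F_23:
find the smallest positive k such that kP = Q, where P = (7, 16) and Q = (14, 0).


Enumerate multiples of P until we hit Q = (14, 0):
  1P = (7, 16)
  2P = (18, 20)
  3P = (16, 10)
  4P = (3, 12)
  5P = (14, 0)
Match found at i = 5.

k = 5


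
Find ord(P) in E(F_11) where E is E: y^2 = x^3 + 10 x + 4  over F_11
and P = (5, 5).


Compute successive multiples of P until we hit O:
  1P = (5, 5)
  2P = (10, 2)
  3P = (10, 9)
  4P = (5, 6)
  5P = O

ord(P) = 5


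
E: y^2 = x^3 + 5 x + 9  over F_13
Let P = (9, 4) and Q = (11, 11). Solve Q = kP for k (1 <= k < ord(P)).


Enumerate multiples of P until we hit Q = (11, 11):
  1P = (9, 4)
  2P = (7, 6)
  3P = (11, 11)
Match found at i = 3.

k = 3


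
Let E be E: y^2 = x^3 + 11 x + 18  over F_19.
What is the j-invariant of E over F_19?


Delta = -16(4 a^3 + 27 b^2) mod 19 = 17
-1728 * (4 a)^3 = -1728 * (4*11)^3 mod 19 = 7
j = 7 * 17^(-1) mod 19 = 6

j = 6 (mod 19)


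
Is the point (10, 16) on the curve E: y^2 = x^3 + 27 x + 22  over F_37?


Check whether y^2 = x^3 + 27 x + 22 (mod 37) for (x, y) = (10, 16).
LHS: y^2 = 16^2 mod 37 = 34
RHS: x^3 + 27 x + 22 = 10^3 + 27*10 + 22 mod 37 = 34
LHS = RHS

Yes, on the curve


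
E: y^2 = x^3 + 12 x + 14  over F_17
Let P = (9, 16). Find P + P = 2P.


Doubling: s = (3 x1^2 + a) / (2 y1)
s = (3*9^2 + 12) / (2*16) mod 17 = 0
x3 = s^2 - 2 x1 mod 17 = 0^2 - 2*9 = 16
y3 = s (x1 - x3) - y1 mod 17 = 0 * (9 - 16) - 16 = 1

2P = (16, 1)


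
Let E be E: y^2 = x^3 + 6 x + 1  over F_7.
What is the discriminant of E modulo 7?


4 a^3 + 27 b^2 = 4*6^3 + 27*1^2 = 864 + 27 = 891
Delta = -16 * (891) = -14256
Delta mod 7 = 3

Delta = 3 (mod 7)


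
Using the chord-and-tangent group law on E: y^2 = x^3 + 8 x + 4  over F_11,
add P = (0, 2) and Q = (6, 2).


P != Q, so use the chord formula.
s = (y2 - y1) / (x2 - x1) = (0) / (6) mod 11 = 0
x3 = s^2 - x1 - x2 mod 11 = 0^2 - 0 - 6 = 5
y3 = s (x1 - x3) - y1 mod 11 = 0 * (0 - 5) - 2 = 9

P + Q = (5, 9)


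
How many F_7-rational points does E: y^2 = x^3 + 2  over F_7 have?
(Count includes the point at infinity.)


For each x in F_7, count y with y^2 = x^3 + 0 x + 2 mod 7:
  x = 0: RHS = 2, y in [3, 4]  -> 2 point(s)
  x = 3: RHS = 1, y in [1, 6]  -> 2 point(s)
  x = 5: RHS = 1, y in [1, 6]  -> 2 point(s)
  x = 6: RHS = 1, y in [1, 6]  -> 2 point(s)
Affine points: 8. Add the point at infinity: total = 9.

#E(F_7) = 9


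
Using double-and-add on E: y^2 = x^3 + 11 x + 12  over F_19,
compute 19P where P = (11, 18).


k = 19 = 10011_2 (binary, LSB first: 11001)
Double-and-add from P = (11, 18):
  bit 0 = 1: acc = O + (11, 18) = (11, 18)
  bit 1 = 1: acc = (11, 18) + (6, 16) = (9, 17)
  bit 2 = 0: acc unchanged = (9, 17)
  bit 3 = 0: acc unchanged = (9, 17)
  bit 4 = 1: acc = (9, 17) + (10, 1) = (9, 2)

19P = (9, 2)


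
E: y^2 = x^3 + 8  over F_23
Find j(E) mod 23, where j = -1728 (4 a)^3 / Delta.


Delta = -16(4 a^3 + 27 b^2) mod 23 = 21
-1728 * (4 a)^3 = -1728 * (4*0)^3 mod 23 = 0
j = 0 * 21^(-1) mod 23 = 0

j = 0 (mod 23)


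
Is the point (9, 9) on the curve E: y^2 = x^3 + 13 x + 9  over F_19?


Check whether y^2 = x^3 + 13 x + 9 (mod 19) for (x, y) = (9, 9).
LHS: y^2 = 9^2 mod 19 = 5
RHS: x^3 + 13 x + 9 = 9^3 + 13*9 + 9 mod 19 = 0
LHS != RHS

No, not on the curve


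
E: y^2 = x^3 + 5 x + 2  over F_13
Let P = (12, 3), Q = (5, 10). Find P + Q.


P != Q, so use the chord formula.
s = (y2 - y1) / (x2 - x1) = (7) / (6) mod 13 = 12
x3 = s^2 - x1 - x2 mod 13 = 12^2 - 12 - 5 = 10
y3 = s (x1 - x3) - y1 mod 13 = 12 * (12 - 10) - 3 = 8

P + Q = (10, 8)


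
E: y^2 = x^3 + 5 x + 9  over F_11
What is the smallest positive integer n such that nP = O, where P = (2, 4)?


Compute successive multiples of P until we hit O:
  1P = (2, 4)
  2P = (0, 3)
  3P = (1, 2)
  4P = (1, 9)
  5P = (0, 8)
  6P = (2, 7)
  7P = O

ord(P) = 7


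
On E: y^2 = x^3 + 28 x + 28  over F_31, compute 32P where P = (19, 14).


k = 32 = 100000_2 (binary, LSB first: 000001)
Double-and-add from P = (19, 14):
  bit 0 = 0: acc unchanged = O
  bit 1 = 0: acc unchanged = O
  bit 2 = 0: acc unchanged = O
  bit 3 = 0: acc unchanged = O
  bit 4 = 0: acc unchanged = O
  bit 5 = 1: acc = O + (14, 23) = (14, 23)

32P = (14, 23)


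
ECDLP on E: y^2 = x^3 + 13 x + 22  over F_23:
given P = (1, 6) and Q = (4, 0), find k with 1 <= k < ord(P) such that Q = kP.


Enumerate multiples of P until we hit Q = (4, 0):
  1P = (1, 6)
  2P = (10, 5)
  3P = (14, 21)
  4P = (16, 5)
  5P = (15, 21)
  6P = (20, 18)
  7P = (11, 1)
  8P = (17, 2)
  9P = (18, 4)
  10P = (22, 10)
  11P = (4, 0)
Match found at i = 11.

k = 11


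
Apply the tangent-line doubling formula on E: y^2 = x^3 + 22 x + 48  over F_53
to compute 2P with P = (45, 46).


Doubling: s = (3 x1^2 + a) / (2 y1)
s = (3*45^2 + 22) / (2*46) mod 53 = 15
x3 = s^2 - 2 x1 mod 53 = 15^2 - 2*45 = 29
y3 = s (x1 - x3) - y1 mod 53 = 15 * (45 - 29) - 46 = 35

2P = (29, 35)


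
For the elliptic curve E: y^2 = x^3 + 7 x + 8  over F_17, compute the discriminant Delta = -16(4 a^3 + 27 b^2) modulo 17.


4 a^3 + 27 b^2 = 4*7^3 + 27*8^2 = 1372 + 1728 = 3100
Delta = -16 * (3100) = -49600
Delta mod 17 = 6

Delta = 6 (mod 17)


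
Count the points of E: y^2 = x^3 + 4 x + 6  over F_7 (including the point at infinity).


For each x in F_7, count y with y^2 = x^3 + 4 x + 6 mod 7:
  x = 1: RHS = 4, y in [2, 5]  -> 2 point(s)
  x = 2: RHS = 1, y in [1, 6]  -> 2 point(s)
  x = 4: RHS = 2, y in [3, 4]  -> 2 point(s)
  x = 5: RHS = 4, y in [2, 5]  -> 2 point(s)
  x = 6: RHS = 1, y in [1, 6]  -> 2 point(s)
Affine points: 10. Add the point at infinity: total = 11.

#E(F_7) = 11


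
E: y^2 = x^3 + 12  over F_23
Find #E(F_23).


For each x in F_23, count y with y^2 = x^3 + 0 x + 12 mod 23:
  x = 0: RHS = 12, y in [9, 14]  -> 2 point(s)
  x = 1: RHS = 13, y in [6, 17]  -> 2 point(s)
  x = 3: RHS = 16, y in [4, 19]  -> 2 point(s)
  x = 8: RHS = 18, y in [8, 15]  -> 2 point(s)
  x = 10: RHS = 0, y in [0]  -> 1 point(s)
  x = 11: RHS = 9, y in [3, 20]  -> 2 point(s)
  x = 13: RHS = 1, y in [1, 22]  -> 2 point(s)
  x = 15: RHS = 6, y in [11, 12]  -> 2 point(s)
  x = 17: RHS = 3, y in [7, 16]  -> 2 point(s)
  x = 18: RHS = 2, y in [5, 18]  -> 2 point(s)
  x = 20: RHS = 8, y in [10, 13]  -> 2 point(s)
  x = 21: RHS = 4, y in [2, 21]  -> 2 point(s)
Affine points: 23. Add the point at infinity: total = 24.

#E(F_23) = 24


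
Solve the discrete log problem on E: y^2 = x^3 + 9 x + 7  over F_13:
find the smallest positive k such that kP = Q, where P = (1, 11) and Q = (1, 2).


Enumerate multiples of P until we hit Q = (1, 2):
  1P = (1, 11)
  2P = (7, 7)
  3P = (4, 4)
  4P = (12, 6)
  5P = (3, 10)
  6P = (6, 11)
  7P = (6, 2)
  8P = (3, 3)
  9P = (12, 7)
  10P = (4, 9)
  11P = (7, 6)
  12P = (1, 2)
Match found at i = 12.

k = 12


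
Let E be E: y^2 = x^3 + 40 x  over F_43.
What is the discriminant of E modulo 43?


4 a^3 + 27 b^2 = 4*40^3 + 27*0^2 = 256000 + 0 = 256000
Delta = -16 * (256000) = -4096000
Delta mod 43 = 8

Delta = 8 (mod 43)


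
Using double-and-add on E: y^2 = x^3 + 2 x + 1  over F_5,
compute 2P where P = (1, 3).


k = 2 = 10_2 (binary, LSB first: 01)
Double-and-add from P = (1, 3):
  bit 0 = 0: acc unchanged = O
  bit 1 = 1: acc = O + (3, 2) = (3, 2)

2P = (3, 2)


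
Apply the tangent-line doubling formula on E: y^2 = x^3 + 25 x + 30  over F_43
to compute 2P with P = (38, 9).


Doubling: s = (3 x1^2 + a) / (2 y1)
s = (3*38^2 + 25) / (2*9) mod 43 = 39
x3 = s^2 - 2 x1 mod 43 = 39^2 - 2*38 = 26
y3 = s (x1 - x3) - y1 mod 43 = 39 * (38 - 26) - 9 = 29

2P = (26, 29)


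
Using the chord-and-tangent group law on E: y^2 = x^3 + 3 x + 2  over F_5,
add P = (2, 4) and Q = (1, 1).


P != Q, so use the chord formula.
s = (y2 - y1) / (x2 - x1) = (2) / (4) mod 5 = 3
x3 = s^2 - x1 - x2 mod 5 = 3^2 - 2 - 1 = 1
y3 = s (x1 - x3) - y1 mod 5 = 3 * (2 - 1) - 4 = 4

P + Q = (1, 4)


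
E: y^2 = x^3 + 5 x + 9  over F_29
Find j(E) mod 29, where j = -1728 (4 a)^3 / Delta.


Delta = -16(4 a^3 + 27 b^2) mod 29 = 15
-1728 * (4 a)^3 = -1728 * (4*5)^3 mod 29 = 10
j = 10 * 15^(-1) mod 29 = 20

j = 20 (mod 29)


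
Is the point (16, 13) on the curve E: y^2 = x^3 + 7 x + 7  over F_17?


Check whether y^2 = x^3 + 7 x + 7 (mod 17) for (x, y) = (16, 13).
LHS: y^2 = 13^2 mod 17 = 16
RHS: x^3 + 7 x + 7 = 16^3 + 7*16 + 7 mod 17 = 16
LHS = RHS

Yes, on the curve


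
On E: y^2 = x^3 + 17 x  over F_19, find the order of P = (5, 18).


Compute successive multiples of P until we hit O:
  1P = (5, 18)
  2P = (16, 13)
  3P = (7, 14)
  4P = (11, 13)
  5P = (0, 0)
  6P = (11, 6)
  7P = (7, 5)
  8P = (16, 6)
  ... (continuing to 10P)
  10P = O

ord(P) = 10


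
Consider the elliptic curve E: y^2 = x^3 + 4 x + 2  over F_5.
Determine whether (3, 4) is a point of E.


Check whether y^2 = x^3 + 4 x + 2 (mod 5) for (x, y) = (3, 4).
LHS: y^2 = 4^2 mod 5 = 1
RHS: x^3 + 4 x + 2 = 3^3 + 4*3 + 2 mod 5 = 1
LHS = RHS

Yes, on the curve


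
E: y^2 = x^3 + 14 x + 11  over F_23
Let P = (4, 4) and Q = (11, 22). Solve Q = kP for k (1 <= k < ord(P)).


Enumerate multiples of P until we hit Q = (11, 22):
  1P = (4, 4)
  2P = (19, 12)
  3P = (1, 16)
  4P = (11, 1)
  5P = (11, 22)
Match found at i = 5.

k = 5


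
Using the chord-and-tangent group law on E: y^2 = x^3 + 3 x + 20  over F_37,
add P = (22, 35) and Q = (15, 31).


P != Q, so use the chord formula.
s = (y2 - y1) / (x2 - x1) = (33) / (30) mod 37 = 27
x3 = s^2 - x1 - x2 mod 37 = 27^2 - 22 - 15 = 26
y3 = s (x1 - x3) - y1 mod 37 = 27 * (22 - 26) - 35 = 5

P + Q = (26, 5)


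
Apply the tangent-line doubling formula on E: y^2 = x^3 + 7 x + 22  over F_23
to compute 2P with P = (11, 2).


Doubling: s = (3 x1^2 + a) / (2 y1)
s = (3*11^2 + 7) / (2*2) mod 23 = 12
x3 = s^2 - 2 x1 mod 23 = 12^2 - 2*11 = 7
y3 = s (x1 - x3) - y1 mod 23 = 12 * (11 - 7) - 2 = 0

2P = (7, 0)


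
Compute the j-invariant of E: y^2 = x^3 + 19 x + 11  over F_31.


Delta = -16(4 a^3 + 27 b^2) mod 31 = 9
-1728 * (4 a)^3 = -1728 * (4*19)^3 mod 31 = 4
j = 4 * 9^(-1) mod 31 = 28

j = 28 (mod 31)


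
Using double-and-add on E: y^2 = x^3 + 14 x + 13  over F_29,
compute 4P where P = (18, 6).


k = 4 = 100_2 (binary, LSB first: 001)
Double-and-add from P = (18, 6):
  bit 0 = 0: acc unchanged = O
  bit 1 = 0: acc unchanged = O
  bit 2 = 1: acc = O + (19, 2) = (19, 2)

4P = (19, 2)


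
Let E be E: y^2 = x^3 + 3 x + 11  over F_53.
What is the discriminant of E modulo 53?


4 a^3 + 27 b^2 = 4*3^3 + 27*11^2 = 108 + 3267 = 3375
Delta = -16 * (3375) = -54000
Delta mod 53 = 7

Delta = 7 (mod 53)


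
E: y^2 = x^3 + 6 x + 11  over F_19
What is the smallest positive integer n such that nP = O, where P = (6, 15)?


Compute successive multiples of P until we hit O:
  1P = (6, 15)
  2P = (7, 4)
  3P = (13, 5)
  4P = (16, 2)
  5P = (8, 18)
  6P = (12, 14)
  7P = (10, 11)
  8P = (4, 2)
  ... (continuing to 21P)
  21P = O

ord(P) = 21


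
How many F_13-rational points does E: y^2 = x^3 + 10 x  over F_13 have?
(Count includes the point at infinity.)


For each x in F_13, count y with y^2 = x^3 + 10 x + 0 mod 13:
  x = 0: RHS = 0, y in [0]  -> 1 point(s)
  x = 4: RHS = 0, y in [0]  -> 1 point(s)
  x = 6: RHS = 3, y in [4, 9]  -> 2 point(s)
  x = 7: RHS = 10, y in [6, 7]  -> 2 point(s)
  x = 9: RHS = 0, y in [0]  -> 1 point(s)
Affine points: 7. Add the point at infinity: total = 8.

#E(F_13) = 8


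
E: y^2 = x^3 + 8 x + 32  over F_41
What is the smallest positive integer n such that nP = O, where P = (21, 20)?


Compute successive multiples of P until we hit O:
  1P = (21, 20)
  2P = (32, 25)
  3P = (37, 10)
  4P = (34, 24)
  5P = (22, 27)
  6P = (6, 3)
  7P = (10, 28)
  8P = (19, 27)
  ... (continuing to 27P)
  27P = O

ord(P) = 27


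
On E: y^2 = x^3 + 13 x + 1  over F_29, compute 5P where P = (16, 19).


k = 5 = 101_2 (binary, LSB first: 101)
Double-and-add from P = (16, 19):
  bit 0 = 1: acc = O + (16, 19) = (16, 19)
  bit 1 = 0: acc unchanged = (16, 19)
  bit 2 = 1: acc = (16, 19) + (11, 5) = (11, 24)

5P = (11, 24)


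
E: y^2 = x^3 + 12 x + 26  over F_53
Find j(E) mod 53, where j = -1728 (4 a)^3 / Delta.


Delta = -16(4 a^3 + 27 b^2) mod 53 = 17
-1728 * (4 a)^3 = -1728 * (4*12)^3 mod 53 = 25
j = 25 * 17^(-1) mod 53 = 42

j = 42 (mod 53)


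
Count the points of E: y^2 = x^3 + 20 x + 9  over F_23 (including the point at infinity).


For each x in F_23, count y with y^2 = x^3 + 20 x + 9 mod 23:
  x = 0: RHS = 9, y in [3, 20]  -> 2 point(s)
  x = 3: RHS = 4, y in [2, 21]  -> 2 point(s)
  x = 5: RHS = 4, y in [2, 21]  -> 2 point(s)
  x = 6: RHS = 0, y in [0]  -> 1 point(s)
  x = 7: RHS = 9, y in [3, 20]  -> 2 point(s)
  x = 10: RHS = 13, y in [6, 17]  -> 2 point(s)
  x = 15: RHS = 4, y in [2, 21]  -> 2 point(s)
  x = 16: RHS = 9, y in [3, 20]  -> 2 point(s)
  x = 17: RHS = 18, y in [8, 15]  -> 2 point(s)
  x = 19: RHS = 3, y in [7, 16]  -> 2 point(s)
Affine points: 19. Add the point at infinity: total = 20.

#E(F_23) = 20


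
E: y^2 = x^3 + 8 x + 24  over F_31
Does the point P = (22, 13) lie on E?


Check whether y^2 = x^3 + 8 x + 24 (mod 31) for (x, y) = (22, 13).
LHS: y^2 = 13^2 mod 31 = 14
RHS: x^3 + 8 x + 24 = 22^3 + 8*22 + 24 mod 31 = 29
LHS != RHS

No, not on the curve


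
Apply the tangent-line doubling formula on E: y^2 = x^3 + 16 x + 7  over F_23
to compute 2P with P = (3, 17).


Doubling: s = (3 x1^2 + a) / (2 y1)
s = (3*3^2 + 16) / (2*17) mod 23 = 6
x3 = s^2 - 2 x1 mod 23 = 6^2 - 2*3 = 7
y3 = s (x1 - x3) - y1 mod 23 = 6 * (3 - 7) - 17 = 5

2P = (7, 5)


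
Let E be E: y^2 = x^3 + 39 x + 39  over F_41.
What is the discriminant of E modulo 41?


4 a^3 + 27 b^2 = 4*39^3 + 27*39^2 = 237276 + 41067 = 278343
Delta = -16 * (278343) = -4453488
Delta mod 41 = 14

Delta = 14 (mod 41)


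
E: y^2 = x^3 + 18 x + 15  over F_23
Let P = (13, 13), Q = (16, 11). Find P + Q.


P != Q, so use the chord formula.
s = (y2 - y1) / (x2 - x1) = (21) / (3) mod 23 = 7
x3 = s^2 - x1 - x2 mod 23 = 7^2 - 13 - 16 = 20
y3 = s (x1 - x3) - y1 mod 23 = 7 * (13 - 20) - 13 = 7

P + Q = (20, 7)


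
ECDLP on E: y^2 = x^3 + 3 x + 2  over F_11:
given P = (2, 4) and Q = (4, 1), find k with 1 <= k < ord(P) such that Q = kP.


Enumerate multiples of P until we hit Q = (4, 1):
  1P = (2, 4)
  2P = (10, 3)
  3P = (4, 10)
  4P = (3, 4)
  5P = (6, 7)
  6P = (7, 6)
  7P = (7, 5)
  8P = (6, 4)
  9P = (3, 7)
  10P = (4, 1)
Match found at i = 10.

k = 10


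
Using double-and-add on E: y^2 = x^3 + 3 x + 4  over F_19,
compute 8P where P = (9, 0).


k = 8 = 1000_2 (binary, LSB first: 0001)
Double-and-add from P = (9, 0):
  bit 0 = 0: acc unchanged = O
  bit 1 = 0: acc unchanged = O
  bit 2 = 0: acc unchanged = O
  bit 3 = 1: acc = O + O = O

8P = O


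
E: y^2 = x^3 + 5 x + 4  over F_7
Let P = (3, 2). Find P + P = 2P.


Doubling: s = (3 x1^2 + a) / (2 y1)
s = (3*3^2 + 5) / (2*2) mod 7 = 1
x3 = s^2 - 2 x1 mod 7 = 1^2 - 2*3 = 2
y3 = s (x1 - x3) - y1 mod 7 = 1 * (3 - 2) - 2 = 6

2P = (2, 6)


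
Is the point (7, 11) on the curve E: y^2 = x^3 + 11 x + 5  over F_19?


Check whether y^2 = x^3 + 11 x + 5 (mod 19) for (x, y) = (7, 11).
LHS: y^2 = 11^2 mod 19 = 7
RHS: x^3 + 11 x + 5 = 7^3 + 11*7 + 5 mod 19 = 7
LHS = RHS

Yes, on the curve


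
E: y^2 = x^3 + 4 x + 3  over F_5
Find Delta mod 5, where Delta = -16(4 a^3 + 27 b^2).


4 a^3 + 27 b^2 = 4*4^3 + 27*3^2 = 256 + 243 = 499
Delta = -16 * (499) = -7984
Delta mod 5 = 1

Delta = 1 (mod 5)


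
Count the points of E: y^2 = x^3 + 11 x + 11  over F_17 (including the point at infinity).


For each x in F_17, count y with y^2 = x^3 + 11 x + 11 mod 17:
  x = 4: RHS = 0, y in [0]  -> 1 point(s)
  x = 5: RHS = 4, y in [2, 15]  -> 2 point(s)
  x = 6: RHS = 4, y in [2, 15]  -> 2 point(s)
  x = 8: RHS = 16, y in [4, 13]  -> 2 point(s)
  x = 10: RHS = 16, y in [4, 13]  -> 2 point(s)
  x = 11: RHS = 1, y in [1, 16]  -> 2 point(s)
  x = 12: RHS = 1, y in [1, 16]  -> 2 point(s)
  x = 14: RHS = 2, y in [6, 11]  -> 2 point(s)
  x = 15: RHS = 15, y in [7, 10]  -> 2 point(s)
  x = 16: RHS = 16, y in [4, 13]  -> 2 point(s)
Affine points: 19. Add the point at infinity: total = 20.

#E(F_17) = 20


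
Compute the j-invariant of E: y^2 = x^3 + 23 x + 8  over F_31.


Delta = -16(4 a^3 + 27 b^2) mod 31 = 5
-1728 * (4 a)^3 = -1728 * (4*23)^3 mod 31 = 23
j = 23 * 5^(-1) mod 31 = 17

j = 17 (mod 31)


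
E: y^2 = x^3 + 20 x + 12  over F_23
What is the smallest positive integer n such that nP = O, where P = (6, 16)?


Compute successive multiples of P until we hit O:
  1P = (6, 16)
  2P = (4, 15)
  3P = (19, 12)
  4P = (0, 14)
  5P = (12, 5)
  6P = (9, 1)
  7P = (10, 4)
  8P = (16, 14)
  ... (continuing to 22P)
  22P = O

ord(P) = 22


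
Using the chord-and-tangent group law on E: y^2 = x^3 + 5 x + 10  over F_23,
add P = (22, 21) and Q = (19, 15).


P != Q, so use the chord formula.
s = (y2 - y1) / (x2 - x1) = (17) / (20) mod 23 = 2
x3 = s^2 - x1 - x2 mod 23 = 2^2 - 22 - 19 = 9
y3 = s (x1 - x3) - y1 mod 23 = 2 * (22 - 9) - 21 = 5

P + Q = (9, 5)


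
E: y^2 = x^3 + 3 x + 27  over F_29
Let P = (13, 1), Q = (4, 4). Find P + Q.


P != Q, so use the chord formula.
s = (y2 - y1) / (x2 - x1) = (3) / (20) mod 29 = 19
x3 = s^2 - x1 - x2 mod 29 = 19^2 - 13 - 4 = 25
y3 = s (x1 - x3) - y1 mod 29 = 19 * (13 - 25) - 1 = 3

P + Q = (25, 3)


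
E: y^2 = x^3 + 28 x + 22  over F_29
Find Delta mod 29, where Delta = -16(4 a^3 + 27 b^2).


4 a^3 + 27 b^2 = 4*28^3 + 27*22^2 = 87808 + 13068 = 100876
Delta = -16 * (100876) = -1614016
Delta mod 29 = 8

Delta = 8 (mod 29)


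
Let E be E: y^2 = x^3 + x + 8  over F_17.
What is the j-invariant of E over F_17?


Delta = -16(4 a^3 + 27 b^2) mod 17 = 15
-1728 * (4 a)^3 = -1728 * (4*1)^3 mod 17 = 10
j = 10 * 15^(-1) mod 17 = 12

j = 12 (mod 17)


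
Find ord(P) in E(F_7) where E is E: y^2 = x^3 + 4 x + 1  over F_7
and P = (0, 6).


Compute successive multiples of P until we hit O:
  1P = (0, 6)
  2P = (4, 2)
  3P = (4, 5)
  4P = (0, 1)
  5P = O

ord(P) = 5


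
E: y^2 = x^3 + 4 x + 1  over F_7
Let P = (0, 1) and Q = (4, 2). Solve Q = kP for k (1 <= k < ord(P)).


Enumerate multiples of P until we hit Q = (4, 2):
  1P = (0, 1)
  2P = (4, 5)
  3P = (4, 2)
Match found at i = 3.

k = 3


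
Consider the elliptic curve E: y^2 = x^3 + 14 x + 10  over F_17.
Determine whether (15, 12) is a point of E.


Check whether y^2 = x^3 + 14 x + 10 (mod 17) for (x, y) = (15, 12).
LHS: y^2 = 12^2 mod 17 = 8
RHS: x^3 + 14 x + 10 = 15^3 + 14*15 + 10 mod 17 = 8
LHS = RHS

Yes, on the curve


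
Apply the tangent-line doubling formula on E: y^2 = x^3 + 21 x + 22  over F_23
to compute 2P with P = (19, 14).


Doubling: s = (3 x1^2 + a) / (2 y1)
s = (3*19^2 + 21) / (2*14) mod 23 = 0
x3 = s^2 - 2 x1 mod 23 = 0^2 - 2*19 = 8
y3 = s (x1 - x3) - y1 mod 23 = 0 * (19 - 8) - 14 = 9

2P = (8, 9)


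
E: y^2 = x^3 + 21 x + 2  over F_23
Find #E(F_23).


For each x in F_23, count y with y^2 = x^3 + 21 x + 2 mod 23:
  x = 0: RHS = 2, y in [5, 18]  -> 2 point(s)
  x = 1: RHS = 1, y in [1, 22]  -> 2 point(s)
  x = 2: RHS = 6, y in [11, 12]  -> 2 point(s)
  x = 3: RHS = 0, y in [0]  -> 1 point(s)
  x = 4: RHS = 12, y in [9, 14]  -> 2 point(s)
  x = 5: RHS = 2, y in [5, 18]  -> 2 point(s)
  x = 7: RHS = 9, y in [3, 20]  -> 2 point(s)
  x = 9: RHS = 0, y in [0]  -> 1 point(s)
  x = 10: RHS = 16, y in [4, 19]  -> 2 point(s)
  x = 11: RHS = 0, y in [0]  -> 1 point(s)
  x = 12: RHS = 4, y in [2, 21]  -> 2 point(s)
  x = 14: RHS = 4, y in [2, 21]  -> 2 point(s)
  x = 15: RHS = 12, y in [9, 14]  -> 2 point(s)
  x = 16: RHS = 18, y in [8, 15]  -> 2 point(s)
  x = 18: RHS = 2, y in [5, 18]  -> 2 point(s)
  x = 20: RHS = 4, y in [2, 21]  -> 2 point(s)
  x = 22: RHS = 3, y in [7, 16]  -> 2 point(s)
Affine points: 31. Add the point at infinity: total = 32.

#E(F_23) = 32


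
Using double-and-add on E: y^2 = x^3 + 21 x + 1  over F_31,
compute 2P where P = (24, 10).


k = 2 = 10_2 (binary, LSB first: 01)
Double-and-add from P = (24, 10):
  bit 0 = 0: acc unchanged = O
  bit 1 = 1: acc = O + (30, 14) = (30, 14)

2P = (30, 14)


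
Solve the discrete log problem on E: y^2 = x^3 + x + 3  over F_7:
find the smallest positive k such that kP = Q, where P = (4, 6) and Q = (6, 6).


Enumerate multiples of P until we hit Q = (6, 6):
  1P = (4, 6)
  2P = (6, 1)
  3P = (5, 0)
  4P = (6, 6)
Match found at i = 4.

k = 4


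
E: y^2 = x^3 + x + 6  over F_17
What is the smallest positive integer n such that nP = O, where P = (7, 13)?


Compute successive multiples of P until we hit O:
  1P = (7, 13)
  2P = (1, 12)
  3P = (1, 5)
  4P = (7, 4)
  5P = O

ord(P) = 5


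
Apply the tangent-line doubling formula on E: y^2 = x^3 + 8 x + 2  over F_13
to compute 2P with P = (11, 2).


Doubling: s = (3 x1^2 + a) / (2 y1)
s = (3*11^2 + 8) / (2*2) mod 13 = 5
x3 = s^2 - 2 x1 mod 13 = 5^2 - 2*11 = 3
y3 = s (x1 - x3) - y1 mod 13 = 5 * (11 - 3) - 2 = 12

2P = (3, 12)


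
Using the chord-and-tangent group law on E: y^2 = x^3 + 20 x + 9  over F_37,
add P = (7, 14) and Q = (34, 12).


P != Q, so use the chord formula.
s = (y2 - y1) / (x2 - x1) = (35) / (27) mod 37 = 15
x3 = s^2 - x1 - x2 mod 37 = 15^2 - 7 - 34 = 36
y3 = s (x1 - x3) - y1 mod 37 = 15 * (7 - 36) - 14 = 32

P + Q = (36, 32)


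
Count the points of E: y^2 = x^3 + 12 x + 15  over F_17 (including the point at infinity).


For each x in F_17, count y with y^2 = x^3 + 12 x + 15 mod 17:
  x = 0: RHS = 15, y in [7, 10]  -> 2 point(s)
  x = 2: RHS = 13, y in [8, 9]  -> 2 point(s)
  x = 4: RHS = 8, y in [5, 12]  -> 2 point(s)
  x = 5: RHS = 13, y in [8, 9]  -> 2 point(s)
  x = 7: RHS = 0, y in [0]  -> 1 point(s)
  x = 9: RHS = 2, y in [6, 11]  -> 2 point(s)
  x = 10: RHS = 13, y in [8, 9]  -> 2 point(s)
  x = 11: RHS = 16, y in [4, 13]  -> 2 point(s)
  x = 12: RHS = 0, y in [0]  -> 1 point(s)
  x = 15: RHS = 0, y in [0]  -> 1 point(s)
  x = 16: RHS = 2, y in [6, 11]  -> 2 point(s)
Affine points: 19. Add the point at infinity: total = 20.

#E(F_17) = 20


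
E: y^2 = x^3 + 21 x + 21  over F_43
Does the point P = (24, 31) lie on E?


Check whether y^2 = x^3 + 21 x + 21 (mod 43) for (x, y) = (24, 31).
LHS: y^2 = 31^2 mod 43 = 15
RHS: x^3 + 21 x + 21 = 24^3 + 21*24 + 21 mod 43 = 30
LHS != RHS

No, not on the curve


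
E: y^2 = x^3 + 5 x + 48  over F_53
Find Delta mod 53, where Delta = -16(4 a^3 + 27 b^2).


4 a^3 + 27 b^2 = 4*5^3 + 27*48^2 = 500 + 62208 = 62708
Delta = -16 * (62708) = -1003328
Delta mod 53 = 15

Delta = 15 (mod 53)


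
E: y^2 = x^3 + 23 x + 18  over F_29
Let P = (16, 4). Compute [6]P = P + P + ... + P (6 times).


k = 6 = 110_2 (binary, LSB first: 011)
Double-and-add from P = (16, 4):
  bit 0 = 0: acc unchanged = O
  bit 1 = 1: acc = O + (27, 14) = (27, 14)
  bit 2 = 1: acc = (27, 14) + (11, 6) = (13, 22)

6P = (13, 22)


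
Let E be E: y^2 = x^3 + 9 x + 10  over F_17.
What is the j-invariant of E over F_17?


Delta = -16(4 a^3 + 27 b^2) mod 17 = 6
-1728 * (4 a)^3 = -1728 * (4*9)^3 mod 17 = 14
j = 14 * 6^(-1) mod 17 = 8

j = 8 (mod 17)


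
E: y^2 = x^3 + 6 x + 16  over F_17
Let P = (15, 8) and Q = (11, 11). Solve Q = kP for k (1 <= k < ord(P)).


Enumerate multiples of P until we hit Q = (11, 11):
  1P = (15, 8)
  2P = (5, 16)
  3P = (16, 3)
  4P = (11, 6)
  5P = (4, 6)
  6P = (0, 4)
  7P = (6, 8)
  8P = (13, 9)
  9P = (2, 11)
  10P = (8, 10)
  11P = (9, 0)
  12P = (8, 7)
  13P = (2, 6)
  14P = (13, 8)
  15P = (6, 9)
  16P = (0, 13)
  17P = (4, 11)
  18P = (11, 11)
Match found at i = 18.

k = 18


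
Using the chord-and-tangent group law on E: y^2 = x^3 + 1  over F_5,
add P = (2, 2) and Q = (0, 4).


P != Q, so use the chord formula.
s = (y2 - y1) / (x2 - x1) = (2) / (3) mod 5 = 4
x3 = s^2 - x1 - x2 mod 5 = 4^2 - 2 - 0 = 4
y3 = s (x1 - x3) - y1 mod 5 = 4 * (2 - 4) - 2 = 0

P + Q = (4, 0)


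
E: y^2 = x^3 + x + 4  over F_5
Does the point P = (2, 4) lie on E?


Check whether y^2 = x^3 + 1 x + 4 (mod 5) for (x, y) = (2, 4).
LHS: y^2 = 4^2 mod 5 = 1
RHS: x^3 + 1 x + 4 = 2^3 + 1*2 + 4 mod 5 = 4
LHS != RHS

No, not on the curve


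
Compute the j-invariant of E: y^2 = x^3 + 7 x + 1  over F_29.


Delta = -16(4 a^3 + 27 b^2) mod 29 = 4
-1728 * (4 a)^3 = -1728 * (4*7)^3 mod 29 = 17
j = 17 * 4^(-1) mod 29 = 26

j = 26 (mod 29)


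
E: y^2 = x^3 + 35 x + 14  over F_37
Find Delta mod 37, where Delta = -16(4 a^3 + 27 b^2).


4 a^3 + 27 b^2 = 4*35^3 + 27*14^2 = 171500 + 5292 = 176792
Delta = -16 * (176792) = -2828672
Delta mod 37 = 15

Delta = 15 (mod 37)


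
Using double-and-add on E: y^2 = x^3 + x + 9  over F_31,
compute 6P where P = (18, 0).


k = 6 = 110_2 (binary, LSB first: 011)
Double-and-add from P = (18, 0):
  bit 0 = 0: acc unchanged = O
  bit 1 = 1: acc = O + O = O
  bit 2 = 1: acc = O + O = O

6P = O


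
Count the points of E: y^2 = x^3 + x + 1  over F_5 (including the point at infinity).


For each x in F_5, count y with y^2 = x^3 + 1 x + 1 mod 5:
  x = 0: RHS = 1, y in [1, 4]  -> 2 point(s)
  x = 2: RHS = 1, y in [1, 4]  -> 2 point(s)
  x = 3: RHS = 1, y in [1, 4]  -> 2 point(s)
  x = 4: RHS = 4, y in [2, 3]  -> 2 point(s)
Affine points: 8. Add the point at infinity: total = 9.

#E(F_5) = 9


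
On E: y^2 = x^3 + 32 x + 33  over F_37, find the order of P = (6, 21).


Compute successive multiples of P until we hit O:
  1P = (6, 21)
  2P = (32, 28)
  3P = (15, 15)
  4P = (0, 12)
  5P = (24, 26)
  6P = (33, 27)
  7P = (25, 20)
  8P = (10, 24)
  ... (continuing to 17P)
  17P = O

ord(P) = 17


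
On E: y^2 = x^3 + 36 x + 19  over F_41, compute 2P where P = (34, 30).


Doubling: s = (3 x1^2 + a) / (2 y1)
s = (3*34^2 + 36) / (2*30) mod 41 = 1
x3 = s^2 - 2 x1 mod 41 = 1^2 - 2*34 = 15
y3 = s (x1 - x3) - y1 mod 41 = 1 * (34 - 15) - 30 = 30

2P = (15, 30)


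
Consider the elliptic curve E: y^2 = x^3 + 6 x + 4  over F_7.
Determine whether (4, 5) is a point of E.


Check whether y^2 = x^3 + 6 x + 4 (mod 7) for (x, y) = (4, 5).
LHS: y^2 = 5^2 mod 7 = 4
RHS: x^3 + 6 x + 4 = 4^3 + 6*4 + 4 mod 7 = 1
LHS != RHS

No, not on the curve


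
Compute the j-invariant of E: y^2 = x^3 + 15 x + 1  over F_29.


Delta = -16(4 a^3 + 27 b^2) mod 29 = 24
-1728 * (4 a)^3 = -1728 * (4*15)^3 mod 29 = 9
j = 9 * 24^(-1) mod 29 = 4

j = 4 (mod 29)


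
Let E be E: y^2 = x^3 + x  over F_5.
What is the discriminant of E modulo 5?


4 a^3 + 27 b^2 = 4*1^3 + 27*0^2 = 4 + 0 = 4
Delta = -16 * (4) = -64
Delta mod 5 = 1

Delta = 1 (mod 5)


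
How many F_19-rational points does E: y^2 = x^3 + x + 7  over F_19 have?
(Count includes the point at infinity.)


For each x in F_19, count y with y^2 = x^3 + 1 x + 7 mod 19:
  x = 0: RHS = 7, y in [8, 11]  -> 2 point(s)
  x = 1: RHS = 9, y in [3, 16]  -> 2 point(s)
  x = 2: RHS = 17, y in [6, 13]  -> 2 point(s)
  x = 5: RHS = 4, y in [2, 17]  -> 2 point(s)
  x = 6: RHS = 1, y in [1, 18]  -> 2 point(s)
  x = 9: RHS = 4, y in [2, 17]  -> 2 point(s)
  x = 11: RHS = 0, y in [0]  -> 1 point(s)
  x = 17: RHS = 16, y in [4, 15]  -> 2 point(s)
  x = 18: RHS = 5, y in [9, 10]  -> 2 point(s)
Affine points: 17. Add the point at infinity: total = 18.

#E(F_19) = 18


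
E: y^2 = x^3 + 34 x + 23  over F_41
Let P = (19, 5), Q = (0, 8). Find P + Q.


P != Q, so use the chord formula.
s = (y2 - y1) / (x2 - x1) = (3) / (22) mod 41 = 2
x3 = s^2 - x1 - x2 mod 41 = 2^2 - 19 - 0 = 26
y3 = s (x1 - x3) - y1 mod 41 = 2 * (19 - 26) - 5 = 22

P + Q = (26, 22)


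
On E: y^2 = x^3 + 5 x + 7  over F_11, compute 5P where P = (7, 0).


k = 5 = 101_2 (binary, LSB first: 101)
Double-and-add from P = (7, 0):
  bit 0 = 1: acc = O + (7, 0) = (7, 0)
  bit 1 = 0: acc unchanged = (7, 0)
  bit 2 = 1: acc = (7, 0) + O = (7, 0)

5P = (7, 0)


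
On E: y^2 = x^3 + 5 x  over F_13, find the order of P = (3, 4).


Compute successive multiples of P until we hit O:
  1P = (3, 4)
  2P = (10, 7)
  3P = (10, 6)
  4P = (3, 9)
  5P = O

ord(P) = 5


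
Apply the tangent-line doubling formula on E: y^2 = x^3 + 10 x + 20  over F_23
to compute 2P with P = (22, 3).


Doubling: s = (3 x1^2 + a) / (2 y1)
s = (3*22^2 + 10) / (2*3) mod 23 = 6
x3 = s^2 - 2 x1 mod 23 = 6^2 - 2*22 = 15
y3 = s (x1 - x3) - y1 mod 23 = 6 * (22 - 15) - 3 = 16

2P = (15, 16)


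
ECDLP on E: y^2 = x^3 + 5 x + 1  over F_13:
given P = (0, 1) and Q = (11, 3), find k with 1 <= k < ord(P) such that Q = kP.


Enumerate multiples of P until we hit Q = (11, 3):
  1P = (0, 1)
  2P = (3, 11)
  3P = (11, 10)
  4P = (6, 0)
  5P = (11, 3)
Match found at i = 5.

k = 5


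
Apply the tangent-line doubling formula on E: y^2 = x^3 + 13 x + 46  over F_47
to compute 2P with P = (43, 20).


Doubling: s = (3 x1^2 + a) / (2 y1)
s = (3*43^2 + 13) / (2*20) mod 47 = 45
x3 = s^2 - 2 x1 mod 47 = 45^2 - 2*43 = 12
y3 = s (x1 - x3) - y1 mod 47 = 45 * (43 - 12) - 20 = 12

2P = (12, 12)


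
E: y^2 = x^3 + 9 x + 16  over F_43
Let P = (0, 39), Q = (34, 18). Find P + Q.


P != Q, so use the chord formula.
s = (y2 - y1) / (x2 - x1) = (22) / (34) mod 43 = 31
x3 = s^2 - x1 - x2 mod 43 = 31^2 - 0 - 34 = 24
y3 = s (x1 - x3) - y1 mod 43 = 31 * (0 - 24) - 39 = 34

P + Q = (24, 34)


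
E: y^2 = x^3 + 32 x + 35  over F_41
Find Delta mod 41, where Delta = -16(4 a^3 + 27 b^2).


4 a^3 + 27 b^2 = 4*32^3 + 27*35^2 = 131072 + 33075 = 164147
Delta = -16 * (164147) = -2626352
Delta mod 41 = 26

Delta = 26 (mod 41)


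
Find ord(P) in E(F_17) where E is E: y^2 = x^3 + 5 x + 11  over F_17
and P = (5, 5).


Compute successive multiples of P until we hit O:
  1P = (5, 5)
  2P = (3, 11)
  3P = (1, 0)
  4P = (3, 6)
  5P = (5, 12)
  6P = O

ord(P) = 6


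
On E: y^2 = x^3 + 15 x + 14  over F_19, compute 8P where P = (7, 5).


k = 8 = 1000_2 (binary, LSB first: 0001)
Double-and-add from P = (7, 5):
  bit 0 = 0: acc unchanged = O
  bit 1 = 0: acc unchanged = O
  bit 2 = 0: acc unchanged = O
  bit 3 = 1: acc = O + (15, 2) = (15, 2)

8P = (15, 2)


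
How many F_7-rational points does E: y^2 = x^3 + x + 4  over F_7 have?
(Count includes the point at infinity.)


For each x in F_7, count y with y^2 = x^3 + 1 x + 4 mod 7:
  x = 0: RHS = 4, y in [2, 5]  -> 2 point(s)
  x = 2: RHS = 0, y in [0]  -> 1 point(s)
  x = 4: RHS = 2, y in [3, 4]  -> 2 point(s)
  x = 5: RHS = 1, y in [1, 6]  -> 2 point(s)
  x = 6: RHS = 2, y in [3, 4]  -> 2 point(s)
Affine points: 9. Add the point at infinity: total = 10.

#E(F_7) = 10


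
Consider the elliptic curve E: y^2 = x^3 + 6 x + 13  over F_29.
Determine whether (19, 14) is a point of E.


Check whether y^2 = x^3 + 6 x + 13 (mod 29) for (x, y) = (19, 14).
LHS: y^2 = 14^2 mod 29 = 22
RHS: x^3 + 6 x + 13 = 19^3 + 6*19 + 13 mod 29 = 26
LHS != RHS

No, not on the curve


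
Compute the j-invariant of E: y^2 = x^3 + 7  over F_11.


Delta = -16(4 a^3 + 27 b^2) mod 11 = 7
-1728 * (4 a)^3 = -1728 * (4*0)^3 mod 11 = 0
j = 0 * 7^(-1) mod 11 = 0

j = 0 (mod 11)


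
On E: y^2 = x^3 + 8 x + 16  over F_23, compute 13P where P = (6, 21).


k = 13 = 1101_2 (binary, LSB first: 1011)
Double-and-add from P = (6, 21):
  bit 0 = 1: acc = O + (6, 21) = (6, 21)
  bit 1 = 0: acc unchanged = (6, 21)
  bit 2 = 1: acc = (6, 21) + (16, 10) = (19, 14)
  bit 3 = 1: acc = (19, 14) + (18, 9) = (11, 3)

13P = (11, 3)


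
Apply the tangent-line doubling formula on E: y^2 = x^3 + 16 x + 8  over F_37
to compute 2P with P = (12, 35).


Doubling: s = (3 x1^2 + a) / (2 y1)
s = (3*12^2 + 16) / (2*35) mod 37 = 36
x3 = s^2 - 2 x1 mod 37 = 36^2 - 2*12 = 14
y3 = s (x1 - x3) - y1 mod 37 = 36 * (12 - 14) - 35 = 4

2P = (14, 4)


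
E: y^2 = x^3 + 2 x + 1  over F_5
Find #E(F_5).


For each x in F_5, count y with y^2 = x^3 + 2 x + 1 mod 5:
  x = 0: RHS = 1, y in [1, 4]  -> 2 point(s)
  x = 1: RHS = 4, y in [2, 3]  -> 2 point(s)
  x = 3: RHS = 4, y in [2, 3]  -> 2 point(s)
Affine points: 6. Add the point at infinity: total = 7.

#E(F_5) = 7


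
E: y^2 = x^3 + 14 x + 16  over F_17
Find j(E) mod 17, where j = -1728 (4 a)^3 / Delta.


Delta = -16(4 a^3 + 27 b^2) mod 17 = 4
-1728 * (4 a)^3 = -1728 * (4*14)^3 mod 17 = 2
j = 2 * 4^(-1) mod 17 = 9

j = 9 (mod 17)


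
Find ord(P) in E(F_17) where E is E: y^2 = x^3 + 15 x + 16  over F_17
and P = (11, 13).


Compute successive multiples of P until we hit O:
  1P = (11, 13)
  2P = (8, 11)
  3P = (6, 13)
  4P = (0, 4)
  5P = (4, 2)
  6P = (1, 10)
  7P = (9, 8)
  8P = (16, 0)
  ... (continuing to 16P)
  16P = O

ord(P) = 16


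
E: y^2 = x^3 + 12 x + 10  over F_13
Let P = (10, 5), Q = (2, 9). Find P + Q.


P != Q, so use the chord formula.
s = (y2 - y1) / (x2 - x1) = (4) / (5) mod 13 = 6
x3 = s^2 - x1 - x2 mod 13 = 6^2 - 10 - 2 = 11
y3 = s (x1 - x3) - y1 mod 13 = 6 * (10 - 11) - 5 = 2

P + Q = (11, 2)


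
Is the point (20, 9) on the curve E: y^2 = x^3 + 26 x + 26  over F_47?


Check whether y^2 = x^3 + 26 x + 26 (mod 47) for (x, y) = (20, 9).
LHS: y^2 = 9^2 mod 47 = 34
RHS: x^3 + 26 x + 26 = 20^3 + 26*20 + 26 mod 47 = 39
LHS != RHS

No, not on the curve


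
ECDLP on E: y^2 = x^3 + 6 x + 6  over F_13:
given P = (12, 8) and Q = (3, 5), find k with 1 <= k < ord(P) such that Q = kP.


Enumerate multiples of P until we hit Q = (3, 5):
  1P = (12, 8)
  2P = (11, 8)
  3P = (3, 5)
Match found at i = 3.

k = 3


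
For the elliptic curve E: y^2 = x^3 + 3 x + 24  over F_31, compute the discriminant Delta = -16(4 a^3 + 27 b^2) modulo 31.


4 a^3 + 27 b^2 = 4*3^3 + 27*24^2 = 108 + 15552 = 15660
Delta = -16 * (15660) = -250560
Delta mod 31 = 13

Delta = 13 (mod 31)


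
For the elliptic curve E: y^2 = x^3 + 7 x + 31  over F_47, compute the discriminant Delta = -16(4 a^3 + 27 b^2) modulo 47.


4 a^3 + 27 b^2 = 4*7^3 + 27*31^2 = 1372 + 25947 = 27319
Delta = -16 * (27319) = -437104
Delta mod 47 = 43

Delta = 43 (mod 47)


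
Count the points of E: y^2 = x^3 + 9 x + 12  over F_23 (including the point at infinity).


For each x in F_23, count y with y^2 = x^3 + 9 x + 12 mod 23:
  x = 0: RHS = 12, y in [9, 14]  -> 2 point(s)
  x = 6: RHS = 6, y in [11, 12]  -> 2 point(s)
  x = 7: RHS = 4, y in [2, 21]  -> 2 point(s)
  x = 11: RHS = 16, y in [4, 19]  -> 2 point(s)
  x = 12: RHS = 8, y in [10, 13]  -> 2 point(s)
  x = 13: RHS = 3, y in [7, 16]  -> 2 point(s)
  x = 15: RHS = 3, y in [7, 16]  -> 2 point(s)
  x = 17: RHS = 18, y in [8, 15]  -> 2 point(s)
  x = 18: RHS = 3, y in [7, 16]  -> 2 point(s)
  x = 19: RHS = 4, y in [2, 21]  -> 2 point(s)
  x = 20: RHS = 4, y in [2, 21]  -> 2 point(s)
  x = 21: RHS = 9, y in [3, 20]  -> 2 point(s)
  x = 22: RHS = 2, y in [5, 18]  -> 2 point(s)
Affine points: 26. Add the point at infinity: total = 27.

#E(F_23) = 27


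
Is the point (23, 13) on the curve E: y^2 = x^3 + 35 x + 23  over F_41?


Check whether y^2 = x^3 + 35 x + 23 (mod 41) for (x, y) = (23, 13).
LHS: y^2 = 13^2 mod 41 = 5
RHS: x^3 + 35 x + 23 = 23^3 + 35*23 + 23 mod 41 = 39
LHS != RHS

No, not on the curve


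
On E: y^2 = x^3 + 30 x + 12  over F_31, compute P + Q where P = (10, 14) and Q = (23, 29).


P != Q, so use the chord formula.
s = (y2 - y1) / (x2 - x1) = (15) / (13) mod 31 = 25
x3 = s^2 - x1 - x2 mod 31 = 25^2 - 10 - 23 = 3
y3 = s (x1 - x3) - y1 mod 31 = 25 * (10 - 3) - 14 = 6

P + Q = (3, 6)


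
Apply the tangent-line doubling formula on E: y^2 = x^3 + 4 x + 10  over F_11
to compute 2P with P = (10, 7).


Doubling: s = (3 x1^2 + a) / (2 y1)
s = (3*10^2 + 4) / (2*7) mod 11 = 6
x3 = s^2 - 2 x1 mod 11 = 6^2 - 2*10 = 5
y3 = s (x1 - x3) - y1 mod 11 = 6 * (10 - 5) - 7 = 1

2P = (5, 1)


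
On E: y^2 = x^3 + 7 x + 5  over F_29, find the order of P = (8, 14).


Compute successive multiples of P until we hit O:
  1P = (8, 14)
  2P = (0, 18)
  3P = (14, 18)
  4P = (1, 10)
  5P = (15, 11)
  6P = (5, 22)
  7P = (7, 22)
  8P = (20, 24)
  ... (continuing to 22P)
  22P = O

ord(P) = 22


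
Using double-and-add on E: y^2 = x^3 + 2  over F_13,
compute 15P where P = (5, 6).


k = 15 = 1111_2 (binary, LSB first: 1111)
Double-and-add from P = (5, 6):
  bit 0 = 1: acc = O + (5, 6) = (5, 6)
  bit 1 = 1: acc = (5, 6) + (12, 12) = (10, 12)
  bit 2 = 1: acc = (10, 12) + (1, 4) = (6, 6)
  bit 3 = 1: acc = (6, 6) + (2, 7) = (1, 9)

15P = (1, 9)


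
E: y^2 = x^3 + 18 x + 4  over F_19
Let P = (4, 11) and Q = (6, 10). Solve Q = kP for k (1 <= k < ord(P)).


Enumerate multiples of P until we hit Q = (6, 10):
  1P = (4, 11)
  2P = (1, 17)
  3P = (18, 17)
  4P = (3, 3)
  5P = (0, 2)
  6P = (7, 6)
  7P = (15, 1)
  8P = (17, 6)
  9P = (14, 6)
  10P = (6, 9)
  11P = (10, 14)
  12P = (10, 5)
  13P = (6, 10)
Match found at i = 13.

k = 13


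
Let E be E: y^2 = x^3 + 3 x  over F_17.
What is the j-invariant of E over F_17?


Delta = -16(4 a^3 + 27 b^2) mod 17 = 6
-1728 * (4 a)^3 = -1728 * (4*3)^3 mod 17 = 15
j = 15 * 6^(-1) mod 17 = 11

j = 11 (mod 17)


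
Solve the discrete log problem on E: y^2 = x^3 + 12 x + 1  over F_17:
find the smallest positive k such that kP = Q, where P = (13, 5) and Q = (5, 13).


Enumerate multiples of P until we hit Q = (5, 13):
  1P = (13, 5)
  2P = (10, 13)
  3P = (3, 8)
  4P = (5, 13)
Match found at i = 4.

k = 4


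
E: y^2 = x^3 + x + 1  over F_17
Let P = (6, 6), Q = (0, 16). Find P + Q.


P != Q, so use the chord formula.
s = (y2 - y1) / (x2 - x1) = (10) / (11) mod 17 = 4
x3 = s^2 - x1 - x2 mod 17 = 4^2 - 6 - 0 = 10
y3 = s (x1 - x3) - y1 mod 17 = 4 * (6 - 10) - 6 = 12

P + Q = (10, 12)


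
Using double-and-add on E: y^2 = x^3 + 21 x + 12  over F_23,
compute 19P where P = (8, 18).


k = 19 = 10011_2 (binary, LSB first: 11001)
Double-and-add from P = (8, 18):
  bit 0 = 1: acc = O + (8, 18) = (8, 18)
  bit 1 = 1: acc = (8, 18) + (0, 14) = (21, 10)
  bit 2 = 0: acc unchanged = (21, 10)
  bit 3 = 0: acc unchanged = (21, 10)
  bit 4 = 1: acc = (21, 10) + (6, 3) = (0, 9)

19P = (0, 9)


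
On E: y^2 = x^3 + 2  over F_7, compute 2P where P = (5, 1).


Doubling: s = (3 x1^2 + a) / (2 y1)
s = (3*5^2 + 0) / (2*1) mod 7 = 6
x3 = s^2 - 2 x1 mod 7 = 6^2 - 2*5 = 5
y3 = s (x1 - x3) - y1 mod 7 = 6 * (5 - 5) - 1 = 6

2P = (5, 6)


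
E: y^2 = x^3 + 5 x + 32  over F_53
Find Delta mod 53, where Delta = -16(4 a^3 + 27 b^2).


4 a^3 + 27 b^2 = 4*5^3 + 27*32^2 = 500 + 27648 = 28148
Delta = -16 * (28148) = -450368
Delta mod 53 = 26

Delta = 26 (mod 53)


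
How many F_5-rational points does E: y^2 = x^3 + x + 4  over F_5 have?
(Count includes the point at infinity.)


For each x in F_5, count y with y^2 = x^3 + 1 x + 4 mod 5:
  x = 0: RHS = 4, y in [2, 3]  -> 2 point(s)
  x = 1: RHS = 1, y in [1, 4]  -> 2 point(s)
  x = 2: RHS = 4, y in [2, 3]  -> 2 point(s)
  x = 3: RHS = 4, y in [2, 3]  -> 2 point(s)
Affine points: 8. Add the point at infinity: total = 9.

#E(F_5) = 9
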